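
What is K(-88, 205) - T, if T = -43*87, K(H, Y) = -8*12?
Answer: 3645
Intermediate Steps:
K(H, Y) = -96
T = -3741
K(-88, 205) - T = -96 - 1*(-3741) = -96 + 3741 = 3645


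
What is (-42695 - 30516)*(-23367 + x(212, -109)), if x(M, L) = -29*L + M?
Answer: 1463780734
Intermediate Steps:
x(M, L) = M - 29*L
(-42695 - 30516)*(-23367 + x(212, -109)) = (-42695 - 30516)*(-23367 + (212 - 29*(-109))) = -73211*(-23367 + (212 + 3161)) = -73211*(-23367 + 3373) = -73211*(-19994) = 1463780734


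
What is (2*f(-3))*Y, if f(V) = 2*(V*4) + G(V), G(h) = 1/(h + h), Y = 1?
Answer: -145/3 ≈ -48.333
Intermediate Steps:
G(h) = 1/(2*h)
f(V) = 1/(2*V) + 8*V (f(V) = 2*(V*4) + 1/(2*V) = 2*(4*V) + 1/(2*V) = 8*V + 1/(2*V) = 1/(2*V) + 8*V)
(2*f(-3))*Y = (2*((1/2)/(-3) + 8*(-3)))*1 = (2*((1/2)*(-1/3) - 24))*1 = (2*(-1/6 - 24))*1 = (2*(-145/6))*1 = -145/3*1 = -145/3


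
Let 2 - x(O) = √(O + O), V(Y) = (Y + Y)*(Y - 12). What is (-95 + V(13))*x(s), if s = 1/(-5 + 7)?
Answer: -69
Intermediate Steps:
s = ½ (s = 1/2 = ½ ≈ 0.50000)
V(Y) = 2*Y*(-12 + Y) (V(Y) = (2*Y)*(-12 + Y) = 2*Y*(-12 + Y))
x(O) = 2 - √2*√O (x(O) = 2 - √(O + O) = 2 - √(2*O) = 2 - √2*√O)
(-95 + V(13))*x(s) = (-95 + 2*13*(-12 + 13))*(2 - √2*√(½)) = (-95 + 2*13*1)*(2 - √2*√2/2) = (-95 + 26)*(2 - 1) = -69*1 = -69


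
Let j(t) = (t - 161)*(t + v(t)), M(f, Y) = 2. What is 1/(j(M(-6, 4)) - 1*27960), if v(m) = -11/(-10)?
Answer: -10/284529 ≈ -3.5146e-5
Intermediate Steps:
v(m) = 11/10 (v(m) = -11*(-⅒) = 11/10)
j(t) = (-161 + t)*(11/10 + t) (j(t) = (t - 161)*(t + 11/10) = (-161 + t)*(11/10 + t))
1/(j(M(-6, 4)) - 1*27960) = 1/((-1771/10 + 2² - 1599/10*2) - 1*27960) = 1/((-1771/10 + 4 - 1599/5) - 27960) = 1/(-4929/10 - 27960) = 1/(-284529/10) = -10/284529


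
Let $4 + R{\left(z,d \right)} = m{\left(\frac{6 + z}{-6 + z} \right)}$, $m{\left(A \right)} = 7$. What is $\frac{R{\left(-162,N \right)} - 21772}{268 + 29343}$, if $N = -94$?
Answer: $- \frac{21769}{29611} \approx -0.73517$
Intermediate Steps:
$R{\left(z,d \right)} = 3$ ($R{\left(z,d \right)} = -4 + 7 = 3$)
$\frac{R{\left(-162,N \right)} - 21772}{268 + 29343} = \frac{3 - 21772}{268 + 29343} = - \frac{21769}{29611}$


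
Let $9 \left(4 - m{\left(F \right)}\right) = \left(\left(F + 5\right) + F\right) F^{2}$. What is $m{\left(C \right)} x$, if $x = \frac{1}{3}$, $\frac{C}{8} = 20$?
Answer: $- \frac{8319964}{27} \approx -3.0815 \cdot 10^{5}$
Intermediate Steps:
$C = 160$ ($C = 8 \cdot 20 = 160$)
$m{\left(F \right)} = 4 - \frac{F^{2} \left(5 + 2 F\right)}{9}$ ($m{\left(F \right)} = 4 - \frac{\left(\left(F + 5\right) + F\right) F^{2}}{9} = 4 - \frac{\left(\left(5 + F\right) + F\right) F^{2}}{9} = 4 - \frac{\left(5 + 2 F\right) F^{2}}{9} = 4 - \frac{F^{2} \left(5 + 2 F\right)}{9}$)
$x = \frac{1}{3} \approx 0.33333$
$m{\left(C \right)} x = \left(4 - \frac{5 \cdot 160^{2}}{9} - \frac{2 \cdot 160^{3}}{9}\right) \frac{1}{3} = \left(4 - \frac{128000}{9} - \frac{8192000}{9}\right) \frac{1}{3} = \left(- \frac{8319964}{9}\right) \frac{1}{3} = - \frac{8319964}{27}$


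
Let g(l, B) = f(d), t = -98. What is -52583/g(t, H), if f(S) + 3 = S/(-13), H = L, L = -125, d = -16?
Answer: 683579/23 ≈ 29721.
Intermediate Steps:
H = -125
f(S) = -3 - S/13 (f(S) = -3 + S/(-13) = -3 + S*(-1/13) = -3 - S/13)
g(l, B) = -23/13 (g(l, B) = -3 - 1/13*(-16) = -3 + 16/13 = -23/13)
-52583/g(t, H) = -52583/(-23/13) = -52583*(-13/23) = 683579/23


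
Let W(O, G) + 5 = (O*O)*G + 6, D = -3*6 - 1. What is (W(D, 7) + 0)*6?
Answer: 15168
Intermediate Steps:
D = -19 (D = -18 - 1 = -19)
W(O, G) = 1 + G*O² (W(O, G) = -5 + ((O*O)*G + 6) = -5 + (O²*G + 6) = -5 + (G*O² + 6) = -5 + (6 + G*O²) = 1 + G*O²)
(W(D, 7) + 0)*6 = ((1 + 7*(-19)²) + 0)*6 = ((1 + 7*361) + 0)*6 = ((1 + 2527) + 0)*6 = (2528 + 0)*6 = 2528*6 = 15168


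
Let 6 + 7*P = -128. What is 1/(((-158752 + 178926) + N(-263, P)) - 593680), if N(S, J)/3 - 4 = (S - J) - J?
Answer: -7/4019177 ≈ -1.7416e-6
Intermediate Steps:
P = -134/7 (P = -6/7 + (⅐)*(-128) = -6/7 - 128/7 = -134/7 ≈ -19.143)
N(S, J) = 12 - 6*J + 3*S (N(S, J) = 12 + 3*((S - J) - J) = 12 + 3*(S - 2*J) = 12 + (-6*J + 3*S) = 12 - 6*J + 3*S)
1/(((-158752 + 178926) + N(-263, P)) - 593680) = 1/(((-158752 + 178926) + (12 - 6*(-134/7) + 3*(-263))) - 593680) = 1/((20174 + (12 + 804/7 - 789)) - 593680) = 1/((20174 - 4635/7) - 593680) = 1/(136583/7 - 593680) = 1/(-4019177/7) = -7/4019177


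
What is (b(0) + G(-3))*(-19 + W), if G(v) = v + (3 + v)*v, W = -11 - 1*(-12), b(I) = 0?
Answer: 54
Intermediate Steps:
W = 1 (W = -11 + 12 = 1)
G(v) = v + v*(3 + v)
(b(0) + G(-3))*(-19 + W) = (0 - 3*(4 - 3))*(-19 + 1) = (0 - 3*1)*(-18) = (0 - 3)*(-18) = -3*(-18) = 54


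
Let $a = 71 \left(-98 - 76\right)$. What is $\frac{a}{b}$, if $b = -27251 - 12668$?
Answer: $\frac{12354}{39919} \approx 0.30948$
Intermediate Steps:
$b = -39919$ ($b = -27251 - 12668 = -39919$)
$a = -12354$ ($a = 71 \left(-174\right) = -12354$)
$\frac{a}{b} = - \frac{12354}{-39919} = \left(-12354\right) \left(- \frac{1}{39919}\right) = \frac{12354}{39919}$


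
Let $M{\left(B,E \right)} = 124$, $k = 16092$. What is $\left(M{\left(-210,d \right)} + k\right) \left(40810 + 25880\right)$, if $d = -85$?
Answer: $1081445040$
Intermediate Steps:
$\left(M{\left(-210,d \right)} + k\right) \left(40810 + 25880\right) = \left(124 + 16092\right) \left(40810 + 25880\right) = 16216 \cdot 66690 = 1081445040$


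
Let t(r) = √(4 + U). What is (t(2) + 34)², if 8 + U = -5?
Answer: 1147 + 204*I ≈ 1147.0 + 204.0*I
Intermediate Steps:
U = -13 (U = -8 - 5 = -13)
t(r) = 3*I (t(r) = √(4 - 13) = √(-9) = 3*I)
(t(2) + 34)² = (3*I + 34)² = (34 + 3*I)²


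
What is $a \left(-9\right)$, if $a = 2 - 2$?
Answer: $0$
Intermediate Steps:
$a = 0$ ($a = 2 - 2 = 0$)
$a \left(-9\right) = 0 \left(-9\right) = 0$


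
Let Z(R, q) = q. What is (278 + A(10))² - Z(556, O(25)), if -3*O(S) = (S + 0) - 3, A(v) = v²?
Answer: 428674/3 ≈ 1.4289e+5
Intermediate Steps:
O(S) = 1 - S/3 (O(S) = -((S + 0) - 3)/3 = -(S - 3)/3 = -(-3 + S)/3 = 1 - S/3)
(278 + A(10))² - Z(556, O(25)) = (278 + 10²)² - (1 - ⅓*25) = (278 + 100)² - (1 - 25/3) = 378² - 1*(-22/3) = 142884 + 22/3 = 428674/3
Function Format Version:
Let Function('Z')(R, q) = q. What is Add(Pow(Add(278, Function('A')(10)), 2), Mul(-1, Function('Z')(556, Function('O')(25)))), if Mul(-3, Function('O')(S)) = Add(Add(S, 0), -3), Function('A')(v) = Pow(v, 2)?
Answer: Rational(428674, 3) ≈ 1.4289e+5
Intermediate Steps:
Function('O')(S) = Add(1, Mul(Rational(-1, 3), S)) (Function('O')(S) = Mul(Rational(-1, 3), Add(Add(S, 0), -3)) = Mul(Rational(-1, 3), Add(S, -3)) = Mul(Rational(-1, 3), Add(-3, S)) = Add(1, Mul(Rational(-1, 3), S)))
Add(Pow(Add(278, Function('A')(10)), 2), Mul(-1, Function('Z')(556, Function('O')(25)))) = Add(Pow(Add(278, Pow(10, 2)), 2), Mul(-1, Add(1, Mul(Rational(-1, 3), 25)))) = Add(Pow(Add(278, 100), 2), Mul(-1, Add(1, Rational(-25, 3)))) = Add(Pow(378, 2), Mul(-1, Rational(-22, 3))) = Add(142884, Rational(22, 3)) = Rational(428674, 3)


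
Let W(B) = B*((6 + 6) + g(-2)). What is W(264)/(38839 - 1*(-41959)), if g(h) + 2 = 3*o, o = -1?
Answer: 924/40399 ≈ 0.022872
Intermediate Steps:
g(h) = -5 (g(h) = -2 + 3*(-1) = -2 - 3 = -5)
W(B) = 7*B (W(B) = B*((6 + 6) - 5) = B*(12 - 5) = B*7 = 7*B)
W(264)/(38839 - 1*(-41959)) = (7*264)/(38839 - 1*(-41959)) = 1848/(38839 + 41959) = 1848/80798 = 1848*(1/80798) = 924/40399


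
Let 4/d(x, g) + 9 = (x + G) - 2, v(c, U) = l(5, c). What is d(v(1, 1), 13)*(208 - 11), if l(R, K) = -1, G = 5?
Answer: -788/7 ≈ -112.57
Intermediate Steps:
v(c, U) = -1
d(x, g) = 4/(-6 + x) (d(x, g) = 4/(-9 + ((x + 5) - 2)) = 4/(-9 + ((5 + x) - 2)) = 4/(-9 + (3 + x)) = 4/(-6 + x))
d(v(1, 1), 13)*(208 - 11) = (4/(-6 - 1))*(208 - 11) = (4/(-7))*197 = (4*(-⅐))*197 = -4/7*197 = -788/7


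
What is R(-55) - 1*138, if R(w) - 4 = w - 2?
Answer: -191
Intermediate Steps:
R(w) = 2 + w (R(w) = 4 + (w - 2) = 4 + (-2 + w) = 2 + w)
R(-55) - 1*138 = (2 - 55) - 1*138 = -53 - 138 = -191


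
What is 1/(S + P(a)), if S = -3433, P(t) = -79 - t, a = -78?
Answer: -1/3434 ≈ -0.00029121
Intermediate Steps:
1/(S + P(a)) = 1/(-3433 + (-79 - 1*(-78))) = 1/(-3433 + (-79 + 78)) = 1/(-3433 - 1) = 1/(-3434) = -1/3434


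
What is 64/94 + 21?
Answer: 1019/47 ≈ 21.681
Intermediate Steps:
64/94 + 21 = 64*(1/94) + 21 = 32/47 + 21 = 1019/47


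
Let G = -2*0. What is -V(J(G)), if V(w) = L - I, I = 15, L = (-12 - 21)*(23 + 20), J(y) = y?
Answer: 1434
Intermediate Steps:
G = 0
L = -1419 (L = -33*43 = -1419)
V(w) = -1434 (V(w) = -1419 - 1*15 = -1419 - 15 = -1434)
-V(J(G)) = -1*(-1434) = 1434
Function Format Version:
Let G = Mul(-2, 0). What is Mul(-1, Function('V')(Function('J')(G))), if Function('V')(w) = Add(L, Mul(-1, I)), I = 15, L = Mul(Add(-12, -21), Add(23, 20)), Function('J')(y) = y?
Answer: 1434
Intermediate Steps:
G = 0
L = -1419 (L = Mul(-33, 43) = -1419)
Function('V')(w) = -1434 (Function('V')(w) = Add(-1419, Mul(-1, 15)) = Add(-1419, -15) = -1434)
Mul(-1, Function('V')(Function('J')(G))) = Mul(-1, -1434) = 1434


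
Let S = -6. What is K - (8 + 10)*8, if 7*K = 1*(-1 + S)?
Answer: -145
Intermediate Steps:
K = -1 (K = (1*(-1 - 6))/7 = (1*(-7))/7 = (1/7)*(-7) = -1)
K - (8 + 10)*8 = -1 - (8 + 10)*8 = -1 - 18*8 = -1 - 1*144 = -1 - 144 = -145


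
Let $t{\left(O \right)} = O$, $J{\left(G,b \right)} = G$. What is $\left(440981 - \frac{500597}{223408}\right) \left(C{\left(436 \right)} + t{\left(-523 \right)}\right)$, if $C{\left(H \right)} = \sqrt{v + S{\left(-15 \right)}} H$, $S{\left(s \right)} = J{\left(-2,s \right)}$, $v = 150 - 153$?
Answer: $- \frac{51525009526473}{223408} + \frac{10738481908959 i \sqrt{5}}{55852} \approx -2.3063 \cdot 10^{8} + 4.2992 \cdot 10^{8} i$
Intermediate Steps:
$v = -3$
$S{\left(s \right)} = -2$
$C{\left(H \right)} = i H \sqrt{5}$ ($C{\left(H \right)} = \sqrt{-3 - 2} H = \sqrt{-5} H = i \sqrt{5} H = i H \sqrt{5}$)
$\left(440981 - \frac{500597}{223408}\right) \left(C{\left(436 \right)} + t{\left(-523 \right)}\right) = \left(440981 - \frac{500597}{223408}\right) \left(i 436 \sqrt{5} - 523\right) = \left(440981 - \frac{500597}{223408}\right) \left(436 i \sqrt{5} - 523\right) = \left(440981 - \frac{500597}{223408}\right) \left(-523 + 436 i \sqrt{5}\right) = \frac{98518182651 \left(-523 + 436 i \sqrt{5}\right)}{223408} = - \frac{51525009526473}{223408} + \frac{10738481908959 i \sqrt{5}}{55852}$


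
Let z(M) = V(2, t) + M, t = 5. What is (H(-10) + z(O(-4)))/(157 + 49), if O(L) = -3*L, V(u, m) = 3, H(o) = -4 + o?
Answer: 1/206 ≈ 0.0048544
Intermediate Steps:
z(M) = 3 + M
(H(-10) + z(O(-4)))/(157 + 49) = ((-4 - 10) + (3 - 3*(-4)))/(157 + 49) = (-14 + (3 + 12))/206 = (-14 + 15)*(1/206) = 1*(1/206) = 1/206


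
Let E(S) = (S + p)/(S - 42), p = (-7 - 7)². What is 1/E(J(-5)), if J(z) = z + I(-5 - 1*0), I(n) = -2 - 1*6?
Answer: -55/183 ≈ -0.30055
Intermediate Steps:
I(n) = -8 (I(n) = -2 - 6 = -8)
J(z) = -8 + z (J(z) = z - 8 = -8 + z)
p = 196 (p = (-14)² = 196)
E(S) = (196 + S)/(-42 + S) (E(S) = (S + 196)/(S - 42) = (196 + S)/(-42 + S))
1/E(J(-5)) = 1/((196 + (-8 - 5))/(-42 + (-8 - 5))) = 1/((196 - 13)/(-42 - 13)) = 1/(183/(-55)) = 1/(-1/55*183) = 1/(-183/55) = -55/183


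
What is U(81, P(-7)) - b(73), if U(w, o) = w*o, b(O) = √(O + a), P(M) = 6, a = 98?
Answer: 486 - 3*√19 ≈ 472.92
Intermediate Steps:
b(O) = √(98 + O) (b(O) = √(O + 98) = √(98 + O))
U(w, o) = o*w
U(81, P(-7)) - b(73) = 6*81 - √(98 + 73) = 486 - √171 = 486 - 3*√19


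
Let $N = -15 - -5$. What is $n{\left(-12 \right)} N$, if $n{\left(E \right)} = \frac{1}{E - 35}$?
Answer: $\frac{10}{47} \approx 0.21277$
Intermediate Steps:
$N = -10$ ($N = -15 + 5 = -10$)
$n{\left(E \right)} = \frac{1}{-35 + E}$
$n{\left(-12 \right)} N = \frac{1}{-35 - 12} \left(-10\right) = \frac{1}{-47} \left(-10\right) = \left(- \frac{1}{47}\right) \left(-10\right) = \frac{10}{47}$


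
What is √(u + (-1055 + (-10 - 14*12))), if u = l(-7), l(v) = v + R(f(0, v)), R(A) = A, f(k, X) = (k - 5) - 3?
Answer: 4*I*√78 ≈ 35.327*I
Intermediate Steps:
f(k, X) = -8 + k (f(k, X) = (-5 + k) - 3 = -8 + k)
l(v) = -8 + v (l(v) = v + (-8 + 0) = v - 8 = -8 + v)
u = -15 (u = -8 - 7 = -15)
√(u + (-1055 + (-10 - 14*12))) = √(-15 + (-1055 + (-10 - 14*12))) = √(-15 + (-1055 + (-10 - 168))) = √(-15 + (-1055 - 178)) = √(-15 - 1233) = √(-1248) = 4*I*√78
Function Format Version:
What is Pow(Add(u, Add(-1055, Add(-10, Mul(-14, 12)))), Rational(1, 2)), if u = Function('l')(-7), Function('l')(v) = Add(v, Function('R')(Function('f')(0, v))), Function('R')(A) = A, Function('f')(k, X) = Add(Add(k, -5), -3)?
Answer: Mul(4, I, Pow(78, Rational(1, 2))) ≈ Mul(35.327, I)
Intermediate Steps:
Function('f')(k, X) = Add(-8, k) (Function('f')(k, X) = Add(Add(-5, k), -3) = Add(-8, k))
Function('l')(v) = Add(-8, v) (Function('l')(v) = Add(v, Add(-8, 0)) = Add(v, -8) = Add(-8, v))
u = -15 (u = Add(-8, -7) = -15)
Pow(Add(u, Add(-1055, Add(-10, Mul(-14, 12)))), Rational(1, 2)) = Pow(Add(-15, Add(-1055, Add(-10, Mul(-14, 12)))), Rational(1, 2)) = Pow(Add(-15, Add(-1055, Add(-10, -168))), Rational(1, 2)) = Pow(Add(-15, Add(-1055, -178)), Rational(1, 2)) = Pow(Add(-15, -1233), Rational(1, 2)) = Pow(-1248, Rational(1, 2)) = Mul(4, I, Pow(78, Rational(1, 2)))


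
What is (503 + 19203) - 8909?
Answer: 10797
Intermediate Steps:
(503 + 19203) - 8909 = 19706 - 8909 = 10797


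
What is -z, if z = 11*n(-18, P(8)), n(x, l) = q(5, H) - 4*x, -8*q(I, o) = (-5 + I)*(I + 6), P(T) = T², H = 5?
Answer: -792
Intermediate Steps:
q(I, o) = -(-5 + I)*(6 + I)/8 (q(I, o) = -(-5 + I)*(I + 6)/8 = -(-5 + I)*(6 + I)/8)
n(x, l) = -4*x (n(x, l) = (15/4 - ⅛*5 - ⅛*5²) - 4*x = (15/4 - 5/8 - ⅛*25) - 4*x = (15/4 - 5/8 - 25/8) - 4*x = 0 - 4*x = -4*x)
z = 792 (z = 11*(-4*(-18)) = 11*72 = 792)
-z = -1*792 = -792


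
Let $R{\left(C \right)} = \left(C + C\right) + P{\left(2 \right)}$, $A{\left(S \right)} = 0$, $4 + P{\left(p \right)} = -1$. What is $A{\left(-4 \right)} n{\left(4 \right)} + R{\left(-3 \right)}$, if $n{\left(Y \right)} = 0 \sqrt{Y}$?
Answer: $-11$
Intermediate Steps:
$n{\left(Y \right)} = 0$
$P{\left(p \right)} = -5$ ($P{\left(p \right)} = -4 - 1 = -5$)
$R{\left(C \right)} = -5 + 2 C$ ($R{\left(C \right)} = \left(C + C\right) - 5 = 2 C - 5 = -5 + 2 C$)
$A{\left(-4 \right)} n{\left(4 \right)} + R{\left(-3 \right)} = 0 \cdot 0 + \left(-5 + 2 \left(-3\right)\right) = 0 - 11 = -11$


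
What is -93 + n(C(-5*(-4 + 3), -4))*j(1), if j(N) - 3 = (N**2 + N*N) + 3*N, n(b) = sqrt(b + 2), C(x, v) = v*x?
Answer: -93 + 24*I*sqrt(2) ≈ -93.0 + 33.941*I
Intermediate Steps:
n(b) = sqrt(2 + b)
j(N) = 3 + 2*N**2 + 3*N (j(N) = 3 + ((N**2 + N*N) + 3*N) = 3 + ((N**2 + N**2) + 3*N) = 3 + (2*N**2 + 3*N) = 3 + 2*N**2 + 3*N)
-93 + n(C(-5*(-4 + 3), -4))*j(1) = -93 + sqrt(2 - (-20)*(-4 + 3))*(3 + 2*1**2 + 3*1) = -93 + sqrt(2 - (-20)*(-1))*(3 + 2*1 + 3) = -93 + sqrt(2 - 4*5)*(3 + 2 + 3) = -93 + sqrt(2 - 20)*8 = -93 + sqrt(-18)*8 = -93 + (3*I*sqrt(2))*8 = -93 + 24*I*sqrt(2)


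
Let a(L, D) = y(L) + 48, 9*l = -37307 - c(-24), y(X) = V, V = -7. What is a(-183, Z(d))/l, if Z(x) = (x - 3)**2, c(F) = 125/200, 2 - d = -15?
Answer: -984/99487 ≈ -0.0098907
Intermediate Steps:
d = 17 (d = 2 - 1*(-15) = 2 + 15 = 17)
y(X) = -7
c(F) = 5/8 (c(F) = 125*(1/200) = 5/8)
Z(x) = (-3 + x)**2
l = -99487/24 (l = (-37307 - 1*5/8)/9 = (-37307 - 5/8)/9 = (1/9)*(-298461/8) = -99487/24 ≈ -4145.3)
a(L, D) = 41 (a(L, D) = -7 + 48 = 41)
a(-183, Z(d))/l = 41/(-99487/24) = 41*(-24/99487) = -984/99487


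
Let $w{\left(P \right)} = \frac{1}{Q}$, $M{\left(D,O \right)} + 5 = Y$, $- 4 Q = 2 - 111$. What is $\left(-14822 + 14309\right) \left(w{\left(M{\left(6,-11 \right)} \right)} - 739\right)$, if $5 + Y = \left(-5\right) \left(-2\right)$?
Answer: $\frac{41320611}{109} \approx 3.7909 \cdot 10^{5}$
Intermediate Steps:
$Q = \frac{109}{4}$ ($Q = - \frac{2 - 111}{4} = \left(- \frac{1}{4}\right) \left(-109\right) = \frac{109}{4} \approx 27.25$)
$Y = 5$ ($Y = -5 - -10 = -5 + 10 = 5$)
$M{\left(D,O \right)} = 0$ ($M{\left(D,O \right)} = -5 + 5 = 0$)
$w{\left(P \right)} = \frac{4}{109}$ ($w{\left(P \right)} = \frac{1}{\frac{109}{4}} = \frac{4}{109}$)
$\left(-14822 + 14309\right) \left(w{\left(M{\left(6,-11 \right)} \right)} - 739\right) = \left(-14822 + 14309\right) \left(\frac{4}{109} - 739\right) = \left(-513\right) \left(- \frac{80547}{109}\right) = \frac{41320611}{109}$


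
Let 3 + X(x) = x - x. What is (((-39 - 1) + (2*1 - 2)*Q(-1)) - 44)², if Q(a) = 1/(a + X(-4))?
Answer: 7056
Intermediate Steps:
X(x) = -3 (X(x) = -3 + (x - x) = -3 + 0 = -3)
Q(a) = 1/(-3 + a) (Q(a) = 1/(a - 3) = 1/(-3 + a))
(((-39 - 1) + (2*1 - 2)*Q(-1)) - 44)² = (((-39 - 1) + (2*1 - 2)/(-3 - 1)) - 44)² = ((-40 + (2 - 2)/(-4)) - 44)² = ((-40 + 0*(-¼)) - 44)² = ((-40 + 0) - 44)² = (-40 - 44)² = (-84)² = 7056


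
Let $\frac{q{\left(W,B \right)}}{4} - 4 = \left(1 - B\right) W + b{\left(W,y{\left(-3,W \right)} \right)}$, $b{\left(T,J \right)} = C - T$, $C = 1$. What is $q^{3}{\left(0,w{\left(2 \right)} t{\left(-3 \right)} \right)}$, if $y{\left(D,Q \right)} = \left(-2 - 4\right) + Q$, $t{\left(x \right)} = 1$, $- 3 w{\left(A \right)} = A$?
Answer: $8000$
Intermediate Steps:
$w{\left(A \right)} = - \frac{A}{3}$
$y{\left(D,Q \right)} = -6 + Q$
$b{\left(T,J \right)} = 1 - T$
$q{\left(W,B \right)} = 20 - 4 W + 4 W \left(1 - B\right)$ ($q{\left(W,B \right)} = 16 + 4 \left(\left(1 - B\right) W - \left(-1 + W\right)\right) = 16 + 4 \left(W \left(1 - B\right) - \left(-1 + W\right)\right) = 16 + 4 \left(1 - W + W \left(1 - B\right)\right) = 16 + \left(4 - 4 W + 4 W \left(1 - B\right)\right) = 20 - 4 W + 4 W \left(1 - B\right)$)
$q^{3}{\left(0,w{\left(2 \right)} t{\left(-3 \right)} \right)} = \left(20 - 4 \left(- \frac{1}{3}\right) 2 \cdot 1 \cdot 0\right)^{3} = \left(20 - 4 \left(\left(- \frac{2}{3}\right) 1\right) 0\right)^{3} = \left(20 - \left(- \frac{8}{3}\right) 0\right)^{3} = \left(20 + 0\right)^{3} = 20^{3} = 8000$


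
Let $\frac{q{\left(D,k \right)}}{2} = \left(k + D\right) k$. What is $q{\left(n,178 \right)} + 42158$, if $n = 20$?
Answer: $112646$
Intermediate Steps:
$q{\left(D,k \right)} = 2 k \left(D + k\right)$ ($q{\left(D,k \right)} = 2 \left(k + D\right) k = 2 \left(D + k\right) k = 2 k \left(D + k\right)$)
$q{\left(n,178 \right)} + 42158 = 2 \cdot 178 \left(20 + 178\right) + 42158 = 2 \cdot 178 \cdot 198 + 42158 = 70488 + 42158 = 112646$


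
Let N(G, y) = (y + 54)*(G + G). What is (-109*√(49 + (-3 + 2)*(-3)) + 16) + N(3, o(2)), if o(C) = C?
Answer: 352 - 218*√13 ≈ -434.01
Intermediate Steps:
N(G, y) = 2*G*(54 + y) (N(G, y) = (54 + y)*(2*G) = 2*G*(54 + y))
(-109*√(49 + (-3 + 2)*(-3)) + 16) + N(3, o(2)) = (-109*√(49 + (-3 + 2)*(-3)) + 16) + 2*3*(54 + 2) = (-109*√(49 - 1*(-3)) + 16) + 2*3*56 = (-109*√(49 + 3) + 16) + 336 = (-218*√13 + 16) + 336 = (16 - 218*√13) + 336 = 352 - 218*√13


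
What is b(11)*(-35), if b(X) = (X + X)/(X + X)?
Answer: -35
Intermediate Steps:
b(X) = 1 (b(X) = (2*X)/((2*X)) = (2*X)*(1/(2*X)) = 1)
b(11)*(-35) = 1*(-35) = -35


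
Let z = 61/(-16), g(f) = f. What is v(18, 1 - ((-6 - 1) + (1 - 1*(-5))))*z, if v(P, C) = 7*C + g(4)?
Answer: -549/8 ≈ -68.625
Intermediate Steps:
v(P, C) = 4 + 7*C (v(P, C) = 7*C + 4 = 4 + 7*C)
z = -61/16 (z = 61*(-1/16) = -61/16 ≈ -3.8125)
v(18, 1 - ((-6 - 1) + (1 - 1*(-5))))*z = (4 + 7*(1 - ((-6 - 1) + (1 - 1*(-5)))))*(-61/16) = (4 + 7*(1 - (-7 + (1 + 5))))*(-61/16) = (4 + 7*(1 - (-7 + 6)))*(-61/16) = (4 + 7*(1 - 1*(-1)))*(-61/16) = (4 + 7*(1 + 1))*(-61/16) = (4 + 7*2)*(-61/16) = (4 + 14)*(-61/16) = 18*(-61/16) = -549/8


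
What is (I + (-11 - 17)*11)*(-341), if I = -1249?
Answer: 530937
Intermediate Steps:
(I + (-11 - 17)*11)*(-341) = (-1249 + (-11 - 17)*11)*(-341) = (-1249 - 28*11)*(-341) = (-1249 - 308)*(-341) = -1557*(-341) = 530937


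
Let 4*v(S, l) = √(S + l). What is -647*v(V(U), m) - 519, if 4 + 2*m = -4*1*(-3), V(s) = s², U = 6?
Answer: -519 - 647*√10/2 ≈ -1542.0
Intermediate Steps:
m = 4 (m = -2 + (-4*1*(-3))/2 = -2 + (-4*(-3))/2 = -2 + (½)*12 = -2 + 6 = 4)
v(S, l) = √(S + l)/4
-647*v(V(U), m) - 519 = -647*√(6² + 4)/4 - 519 = -647*√(36 + 4)/4 - 519 = -647*√40/4 - 519 = -647*2*√10/4 - 519 = -647*√10/2 - 519 = -519 - 647*√10/2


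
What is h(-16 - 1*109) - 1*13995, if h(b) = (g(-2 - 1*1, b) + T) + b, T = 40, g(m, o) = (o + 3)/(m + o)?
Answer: -901059/64 ≈ -14079.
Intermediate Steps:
g(m, o) = (3 + o)/(m + o)
h(b) = 40 + b + (3 + b)/(-3 + b) (h(b) = ((3 + b)/((-2 - 1*1) + b) + 40) + b = ((3 + b)/((-2 - 1) + b) + 40) + b = ((3 + b)/(-3 + b) + 40) + b = (40 + (3 + b)/(-3 + b)) + b = 40 + b + (3 + b)/(-3 + b))
h(-16 - 1*109) - 1*13995 = (-117 + (-16 - 1*109)² + 38*(-16 - 1*109))/(-3 + (-16 - 1*109)) - 1*13995 = (-117 + (-16 - 109)² + 38*(-16 - 109))/(-3 + (-16 - 109)) - 13995 = (-117 + (-125)² + 38*(-125))/(-3 - 125) - 13995 = (-117 + 15625 - 4750)/(-128) - 13995 = -1/128*10758 - 13995 = -5379/64 - 13995 = -901059/64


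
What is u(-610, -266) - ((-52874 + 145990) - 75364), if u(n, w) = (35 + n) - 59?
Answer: -18386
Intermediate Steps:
u(n, w) = -24 + n
u(-610, -266) - ((-52874 + 145990) - 75364) = (-24 - 610) - ((-52874 + 145990) - 75364) = -634 - (93116 - 75364) = -634 - 1*17752 = -634 - 17752 = -18386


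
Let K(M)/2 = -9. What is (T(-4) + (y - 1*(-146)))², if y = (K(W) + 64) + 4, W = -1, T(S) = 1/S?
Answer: 613089/16 ≈ 38318.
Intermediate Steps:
K(M) = -18 (K(M) = 2*(-9) = -18)
y = 50 (y = (-18 + 64) + 4 = 46 + 4 = 50)
(T(-4) + (y - 1*(-146)))² = (1/(-4) + (50 - 1*(-146)))² = (-¼ + (50 + 146))² = (-¼ + 196)² = (783/4)² = 613089/16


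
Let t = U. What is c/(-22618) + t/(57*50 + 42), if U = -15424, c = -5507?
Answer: -345367/67854 ≈ -5.0899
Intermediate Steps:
t = -15424
c/(-22618) + t/(57*50 + 42) = -5507/(-22618) - 15424/(57*50 + 42) = -5507*(-1/22618) - 15424/(2850 + 42) = 5507/22618 - 15424/2892 = 5507/22618 - 15424*1/2892 = 5507/22618 - 16/3 = -345367/67854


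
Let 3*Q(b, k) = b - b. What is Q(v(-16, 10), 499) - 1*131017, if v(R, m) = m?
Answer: -131017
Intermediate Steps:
Q(b, k) = 0 (Q(b, k) = (b - b)/3 = (⅓)*0 = 0)
Q(v(-16, 10), 499) - 1*131017 = 0 - 1*131017 = 0 - 131017 = -131017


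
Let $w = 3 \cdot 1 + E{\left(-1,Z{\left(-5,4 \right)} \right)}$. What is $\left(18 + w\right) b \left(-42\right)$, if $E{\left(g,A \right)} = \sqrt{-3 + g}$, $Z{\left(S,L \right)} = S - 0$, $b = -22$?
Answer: $19404 + 1848 i \approx 19404.0 + 1848.0 i$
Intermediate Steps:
$Z{\left(S,L \right)} = S$ ($Z{\left(S,L \right)} = S + 0 = S$)
$w = 3 + 2 i$ ($w = 3 \cdot 1 + \sqrt{-3 - 1} = 3 + \sqrt{-4} = 3 + 2 i \approx 3.0 + 2.0 i$)
$\left(18 + w\right) b \left(-42\right) = \left(18 + \left(3 + 2 i\right)\right) \left(-22\right) \left(-42\right) = \left(21 + 2 i\right) \left(-22\right) \left(-42\right) = \left(-462 - 44 i\right) \left(-42\right) = 19404 + 1848 i$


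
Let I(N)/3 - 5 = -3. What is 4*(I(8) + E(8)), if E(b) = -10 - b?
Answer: -48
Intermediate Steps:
I(N) = 6 (I(N) = 15 + 3*(-3) = 15 - 9 = 6)
4*(I(8) + E(8)) = 4*(6 + (-10 - 1*8)) = 4*(6 + (-10 - 8)) = 4*(6 - 18) = 4*(-12) = -48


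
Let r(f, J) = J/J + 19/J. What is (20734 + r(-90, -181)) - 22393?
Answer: -300117/181 ≈ -1658.1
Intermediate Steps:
r(f, J) = 1 + 19/J
(20734 + r(-90, -181)) - 22393 = (20734 + (19 - 181)/(-181)) - 22393 = (20734 - 1/181*(-162)) - 22393 = (20734 + 162/181) - 22393 = 3753016/181 - 22393 = -300117/181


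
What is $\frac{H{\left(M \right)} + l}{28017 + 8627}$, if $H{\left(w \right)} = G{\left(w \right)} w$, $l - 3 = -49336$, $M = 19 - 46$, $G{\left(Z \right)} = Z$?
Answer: $- \frac{12151}{9161} \approx -1.3264$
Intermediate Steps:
$M = -27$
$l = -49333$ ($l = 3 - 49336 = -49333$)
$H{\left(w \right)} = w^{2}$ ($H{\left(w \right)} = w w = w^{2}$)
$\frac{H{\left(M \right)} + l}{28017 + 8627} = \frac{\left(-27\right)^{2} - 49333}{28017 + 8627} = \frac{729 - 49333}{36644} = \left(-48604\right) \frac{1}{36644} = - \frac{12151}{9161}$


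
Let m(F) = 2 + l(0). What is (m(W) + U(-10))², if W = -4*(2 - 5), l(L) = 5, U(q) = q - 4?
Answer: 49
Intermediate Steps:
U(q) = -4 + q
W = 12 (W = -4*(-3) = 12)
m(F) = 7 (m(F) = 2 + 5 = 7)
(m(W) + U(-10))² = (7 + (-4 - 10))² = (7 - 14)² = (-7)² = 49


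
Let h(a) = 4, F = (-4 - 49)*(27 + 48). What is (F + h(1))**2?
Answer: 15768841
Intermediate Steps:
F = -3975 (F = -53*75 = -3975)
(F + h(1))**2 = (-3975 + 4)**2 = (-3971)**2 = 15768841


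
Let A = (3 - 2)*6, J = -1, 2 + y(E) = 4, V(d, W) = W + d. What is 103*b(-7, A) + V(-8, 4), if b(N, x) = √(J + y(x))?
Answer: 99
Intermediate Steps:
y(E) = 2 (y(E) = -2 + 4 = 2)
A = 6 (A = 1*6 = 6)
b(N, x) = 1 (b(N, x) = √(-1 + 2) = √1 = 1)
103*b(-7, A) + V(-8, 4) = 103*1 + (4 - 8) = 103 - 4 = 99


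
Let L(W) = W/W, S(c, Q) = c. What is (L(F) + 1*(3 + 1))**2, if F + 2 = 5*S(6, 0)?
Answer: 25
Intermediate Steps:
F = 28 (F = -2 + 5*6 = -2 + 30 = 28)
L(W) = 1
(L(F) + 1*(3 + 1))**2 = (1 + 1*(3 + 1))**2 = (1 + 1*4)**2 = (1 + 4)**2 = 5**2 = 25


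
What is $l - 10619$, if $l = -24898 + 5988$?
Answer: $-29529$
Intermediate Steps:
$l = -18910$
$l - 10619 = -18910 - 10619 = -29529$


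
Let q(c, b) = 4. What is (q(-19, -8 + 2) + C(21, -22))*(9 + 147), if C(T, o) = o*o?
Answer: 76128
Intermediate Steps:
C(T, o) = o²
(q(-19, -8 + 2) + C(21, -22))*(9 + 147) = (4 + (-22)²)*(9 + 147) = (4 + 484)*156 = 488*156 = 76128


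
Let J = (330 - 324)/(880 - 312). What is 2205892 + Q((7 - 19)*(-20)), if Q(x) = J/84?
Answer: 17541253185/7952 ≈ 2.2059e+6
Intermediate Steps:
J = 3/284 (J = 6/568 = 6*(1/568) = 3/284 ≈ 0.010563)
Q(x) = 1/7952 (Q(x) = (3/284)/84 = (3/284)*(1/84) = 1/7952)
2205892 + Q((7 - 19)*(-20)) = 2205892 + 1/7952 = 17541253185/7952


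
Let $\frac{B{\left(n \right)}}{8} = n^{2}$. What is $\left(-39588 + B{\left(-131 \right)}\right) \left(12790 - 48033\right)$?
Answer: $-3443241100$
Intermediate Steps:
$B{\left(n \right)} = 8 n^{2}$
$\left(-39588 + B{\left(-131 \right)}\right) \left(12790 - 48033\right) = \left(-39588 + 8 \left(-131\right)^{2}\right) \left(12790 - 48033\right) = \left(-39588 + 8 \cdot 17161\right) \left(-35243\right) = \left(-39588 + 137288\right) \left(-35243\right) = 97700 \left(-35243\right) = -3443241100$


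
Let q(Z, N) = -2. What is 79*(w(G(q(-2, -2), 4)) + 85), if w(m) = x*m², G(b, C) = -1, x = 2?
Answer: 6873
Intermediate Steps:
w(m) = 2*m²
79*(w(G(q(-2, -2), 4)) + 85) = 79*(2*(-1)² + 85) = 79*(2*1 + 85) = 79*(2 + 85) = 79*87 = 6873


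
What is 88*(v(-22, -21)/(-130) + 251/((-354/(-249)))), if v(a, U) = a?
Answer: 59639492/3835 ≈ 15551.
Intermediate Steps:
88*(v(-22, -21)/(-130) + 251/((-354/(-249)))) = 88*(-22/(-130) + 251/((-354/(-249)))) = 88*(-22*(-1/130) + 251/((-354*(-1/249)))) = 88*(11/65 + 251/(118/83)) = 88*(11/65 + 251*(83/118)) = 88*(11/65 + 20833/118) = 88*(1355443/7670) = 59639492/3835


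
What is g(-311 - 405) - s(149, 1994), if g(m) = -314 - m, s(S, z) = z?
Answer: -1592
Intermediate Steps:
g(-311 - 405) - s(149, 1994) = (-314 - (-311 - 405)) - 1*1994 = (-314 - 1*(-716)) - 1994 = (-314 + 716) - 1994 = 402 - 1994 = -1592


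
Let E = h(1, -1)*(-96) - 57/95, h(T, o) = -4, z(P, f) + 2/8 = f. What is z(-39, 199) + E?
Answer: 11643/20 ≈ 582.15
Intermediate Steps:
z(P, f) = -¼ + f
E = 1917/5 (E = -4*(-96) - 57/95 = 384 - 57*1/95 = 384 - ⅗ = 1917/5 ≈ 383.40)
z(-39, 199) + E = (-¼ + 199) + 1917/5 = 795/4 + 1917/5 = 11643/20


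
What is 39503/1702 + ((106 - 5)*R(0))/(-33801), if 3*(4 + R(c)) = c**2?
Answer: 1335928511/57529302 ≈ 23.222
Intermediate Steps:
R(c) = -4 + c**2/3
39503/1702 + ((106 - 5)*R(0))/(-33801) = 39503/1702 + ((106 - 5)*(-4 + (1/3)*0**2))/(-33801) = 39503*(1/1702) + (101*(-4 + (1/3)*0))*(-1/33801) = 39503/1702 + (101*(-4 + 0))*(-1/33801) = 39503/1702 + (101*(-4))*(-1/33801) = 39503/1702 - 404*(-1/33801) = 39503/1702 + 404/33801 = 1335928511/57529302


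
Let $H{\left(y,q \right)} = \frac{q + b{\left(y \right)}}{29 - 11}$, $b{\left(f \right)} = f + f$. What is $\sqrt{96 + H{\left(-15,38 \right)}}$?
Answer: $\frac{2 \sqrt{217}}{3} \approx 9.8206$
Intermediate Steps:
$b{\left(f \right)} = 2 f$
$H{\left(y,q \right)} = \frac{y}{9} + \frac{q}{18}$ ($H{\left(y,q \right)} = \frac{q + 2 y}{29 - 11} = \frac{q + 2 y}{18} = \left(q + 2 y\right) \frac{1}{18} = \frac{y}{9} + \frac{q}{18}$)
$\sqrt{96 + H{\left(-15,38 \right)}} = \sqrt{96 + \left(\frac{1}{9} \left(-15\right) + \frac{1}{18} \cdot 38\right)} = \sqrt{96 + \left(- \frac{5}{3} + \frac{19}{9}\right)} = \sqrt{96 + \frac{4}{9}} = \sqrt{\frac{868}{9}} = \frac{2 \sqrt{217}}{3}$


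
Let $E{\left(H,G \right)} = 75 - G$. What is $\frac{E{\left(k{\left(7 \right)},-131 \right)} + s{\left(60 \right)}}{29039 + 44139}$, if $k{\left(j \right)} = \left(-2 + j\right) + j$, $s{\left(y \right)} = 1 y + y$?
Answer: $\frac{163}{36589} \approx 0.0044549$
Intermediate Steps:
$s{\left(y \right)} = 2 y$ ($s{\left(y \right)} = y + y = 2 y$)
$k{\left(j \right)} = -2 + 2 j$
$\frac{E{\left(k{\left(7 \right)},-131 \right)} + s{\left(60 \right)}}{29039 + 44139} = \frac{\left(75 - -131\right) + 2 \cdot 60}{29039 + 44139} = \frac{\left(75 + 131\right) + 120}{73178} = \left(206 + 120\right) \frac{1}{73178} = 326 \cdot \frac{1}{73178} = \frac{163}{36589}$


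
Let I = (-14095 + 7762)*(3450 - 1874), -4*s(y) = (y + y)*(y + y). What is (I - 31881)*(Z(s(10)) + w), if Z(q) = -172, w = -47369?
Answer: 476013247749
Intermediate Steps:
s(y) = -y² (s(y) = -(y + y)*(y + y)/4 = -2*y*2*y/4 = -y²)
I = -9980808 (I = -6333*1576 = -9980808)
(I - 31881)*(Z(s(10)) + w) = (-9980808 - 31881)*(-172 - 47369) = -10012689*(-47541) = 476013247749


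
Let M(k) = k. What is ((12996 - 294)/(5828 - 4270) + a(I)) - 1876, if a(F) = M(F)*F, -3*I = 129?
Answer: -14682/779 ≈ -18.847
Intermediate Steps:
I = -43 (I = -⅓*129 = -43)
a(F) = F² (a(F) = F*F = F²)
((12996 - 294)/(5828 - 4270) + a(I)) - 1876 = ((12996 - 294)/(5828 - 4270) + (-43)²) - 1876 = (12702/1558 + 1849) - 1876 = (12702*(1/1558) + 1849) - 1876 = (6351/779 + 1849) - 1876 = 1446722/779 - 1876 = -14682/779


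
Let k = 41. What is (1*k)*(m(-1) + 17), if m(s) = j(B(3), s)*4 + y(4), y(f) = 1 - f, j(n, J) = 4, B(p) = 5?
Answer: 1230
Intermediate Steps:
m(s) = 13 (m(s) = 4*4 + (1 - 1*4) = 16 + (1 - 4) = 16 - 3 = 13)
(1*k)*(m(-1) + 17) = (1*41)*(13 + 17) = 41*30 = 1230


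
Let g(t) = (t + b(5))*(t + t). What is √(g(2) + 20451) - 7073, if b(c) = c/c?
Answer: -7073 + √20463 ≈ -6930.0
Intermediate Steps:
b(c) = 1
g(t) = 2*t*(1 + t) (g(t) = (t + 1)*(t + t) = (1 + t)*(2*t) = 2*t*(1 + t))
√(g(2) + 20451) - 7073 = √(2*2*(1 + 2) + 20451) - 7073 = √(2*2*3 + 20451) - 7073 = √(12 + 20451) - 7073 = √20463 - 7073 = -7073 + √20463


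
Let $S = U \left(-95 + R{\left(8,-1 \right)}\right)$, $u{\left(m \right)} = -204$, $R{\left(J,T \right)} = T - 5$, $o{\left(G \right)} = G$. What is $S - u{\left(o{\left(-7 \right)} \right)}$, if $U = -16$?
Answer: $1820$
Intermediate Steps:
$R{\left(J,T \right)} = -5 + T$
$S = 1616$ ($S = - 16 \left(-95 - 6\right) = \left(-16\right) \left(-101\right) = 1616$)
$S - u{\left(o{\left(-7 \right)} \right)} = 1616 - -204 = 1616 + 204 = 1820$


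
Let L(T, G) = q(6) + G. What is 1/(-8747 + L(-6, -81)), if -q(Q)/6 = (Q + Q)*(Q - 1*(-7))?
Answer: -1/9764 ≈ -0.00010242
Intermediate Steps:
q(Q) = -12*Q*(7 + Q) (q(Q) = -6*(Q + Q)*(Q - 1*(-7)) = -6*2*Q*(Q + 7) = -6*2*Q*(7 + Q) = -12*Q*(7 + Q))
L(T, G) = -936 + G (L(T, G) = -12*6*(7 + 6) + G = -12*6*13 + G = -936 + G)
1/(-8747 + L(-6, -81)) = 1/(-8747 + (-936 - 81)) = 1/(-8747 - 1017) = 1/(-9764) = -1/9764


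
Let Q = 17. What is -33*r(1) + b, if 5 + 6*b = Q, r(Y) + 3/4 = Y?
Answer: -25/4 ≈ -6.2500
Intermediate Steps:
r(Y) = -¾ + Y
b = 2 (b = -⅚ + (⅙)*17 = -⅚ + 17/6 = 2)
-33*r(1) + b = -33*(-¾ + 1) + 2 = -33*¼ + 2 = -33/4 + 2 = -25/4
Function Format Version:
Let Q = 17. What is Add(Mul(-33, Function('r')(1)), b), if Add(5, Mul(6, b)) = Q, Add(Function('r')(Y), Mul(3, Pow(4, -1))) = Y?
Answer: Rational(-25, 4) ≈ -6.2500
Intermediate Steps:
Function('r')(Y) = Add(Rational(-3, 4), Y)
b = 2 (b = Add(Rational(-5, 6), Mul(Rational(1, 6), 17)) = Add(Rational(-5, 6), Rational(17, 6)) = 2)
Add(Mul(-33, Function('r')(1)), b) = Add(Mul(-33, Add(Rational(-3, 4), 1)), 2) = Add(Mul(-33, Rational(1, 4)), 2) = Add(Rational(-33, 4), 2) = Rational(-25, 4)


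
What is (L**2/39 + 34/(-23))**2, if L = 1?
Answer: 1697809/804609 ≈ 2.1101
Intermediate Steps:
(L**2/39 + 34/(-23))**2 = (1**2/39 + 34/(-23))**2 = (1*(1/39) + 34*(-1/23))**2 = (1/39 - 34/23)**2 = (-1303/897)**2 = 1697809/804609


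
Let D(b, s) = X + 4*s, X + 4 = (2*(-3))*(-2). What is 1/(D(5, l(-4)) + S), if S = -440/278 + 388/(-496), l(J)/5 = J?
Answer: -17236/1281755 ≈ -0.013447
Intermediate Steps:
X = 8 (X = -4 + (2*(-3))*(-2) = -4 - 6*(-2) = -4 + 12 = 8)
l(J) = 5*J
D(b, s) = 8 + 4*s
S = -40763/17236 (S = -440*1/278 + 388*(-1/496) = -220/139 - 97/124 = -40763/17236 ≈ -2.3650)
1/(D(5, l(-4)) + S) = 1/((8 + 4*(5*(-4))) - 40763/17236) = 1/((8 + 4*(-20)) - 40763/17236) = 1/((8 - 80) - 40763/17236) = 1/(-72 - 40763/17236) = 1/(-1281755/17236) = -17236/1281755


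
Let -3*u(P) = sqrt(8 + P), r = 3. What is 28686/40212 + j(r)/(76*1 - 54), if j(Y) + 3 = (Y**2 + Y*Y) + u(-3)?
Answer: 51428/36861 - sqrt(5)/66 ≈ 1.3613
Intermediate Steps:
u(P) = -sqrt(8 + P)/3
j(Y) = -3 + 2*Y**2 - sqrt(5)/3 (j(Y) = -3 + ((Y**2 + Y*Y) - sqrt(8 - 3)/3) = -3 + ((Y**2 + Y**2) - sqrt(5)/3) = -3 + (2*Y**2 - sqrt(5)/3) = -3 + 2*Y**2 - sqrt(5)/3)
28686/40212 + j(r)/(76*1 - 54) = 28686/40212 + (-3 + 2*3**2 - sqrt(5)/3)/(76*1 - 54) = 28686*(1/40212) + (-3 + 2*9 - sqrt(5)/3)/(76 - 54) = 4781/6702 + (-3 + 18 - sqrt(5)/3)/22 = 4781/6702 + (15 - sqrt(5)/3)*(1/22) = 4781/6702 + (15/22 - sqrt(5)/66) = 51428/36861 - sqrt(5)/66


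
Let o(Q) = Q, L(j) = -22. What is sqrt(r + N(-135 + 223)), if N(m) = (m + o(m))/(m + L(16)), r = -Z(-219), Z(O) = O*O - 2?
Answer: 11*I*sqrt(3567)/3 ≈ 218.99*I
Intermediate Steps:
Z(O) = -2 + O**2 (Z(O) = O**2 - 2 = -2 + O**2)
r = -47959 (r = -(-2 + (-219)**2) = -(-2 + 47961) = -1*47959 = -47959)
N(m) = 2*m/(-22 + m) (N(m) = (m + m)/(m - 22) = (2*m)/(-22 + m) = 2*m/(-22 + m))
sqrt(r + N(-135 + 223)) = sqrt(-47959 + 2*(-135 + 223)/(-22 + (-135 + 223))) = sqrt(-47959 + 2*88/(-22 + 88)) = sqrt(-47959 + 2*88/66) = sqrt(-47959 + 2*88*(1/66)) = sqrt(-47959 + 8/3) = sqrt(-143869/3) = 11*I*sqrt(3567)/3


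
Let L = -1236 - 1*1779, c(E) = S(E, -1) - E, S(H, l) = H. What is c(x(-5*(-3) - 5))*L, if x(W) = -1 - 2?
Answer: 0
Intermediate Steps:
x(W) = -3
c(E) = 0 (c(E) = E - E = 0)
L = -3015 (L = -1236 - 1779 = -3015)
c(x(-5*(-3) - 5))*L = 0*(-3015) = 0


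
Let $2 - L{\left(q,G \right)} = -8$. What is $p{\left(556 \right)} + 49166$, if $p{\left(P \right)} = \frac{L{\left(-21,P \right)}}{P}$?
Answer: $\frac{13668153}{278} \approx 49166.0$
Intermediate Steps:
$L{\left(q,G \right)} = 10$ ($L{\left(q,G \right)} = 2 - -8 = 2 + 8 = 10$)
$p{\left(P \right)} = \frac{10}{P}$
$p{\left(556 \right)} + 49166 = \frac{10}{556} + 49166 = 10 \cdot \frac{1}{556} + 49166 = \frac{5}{278} + 49166 = \frac{13668153}{278}$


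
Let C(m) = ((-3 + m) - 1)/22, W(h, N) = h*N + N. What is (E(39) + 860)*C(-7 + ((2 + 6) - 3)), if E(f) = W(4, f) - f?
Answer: -3048/11 ≈ -277.09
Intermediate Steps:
W(h, N) = N + N*h (W(h, N) = N*h + N = N + N*h)
E(f) = 4*f (E(f) = f*(1 + 4) - f = f*5 - f = 5*f - f = 4*f)
C(m) = -2/11 + m/22 (C(m) = (-4 + m)*(1/22) = -2/11 + m/22)
(E(39) + 860)*C(-7 + ((2 + 6) - 3)) = (4*39 + 860)*(-2/11 + (-7 + ((2 + 6) - 3))/22) = (156 + 860)*(-2/11 + (-7 + (8 - 3))/22) = 1016*(-2/11 + (-7 + 5)/22) = 1016*(-2/11 + (1/22)*(-2)) = 1016*(-2/11 - 1/11) = 1016*(-3/11) = -3048/11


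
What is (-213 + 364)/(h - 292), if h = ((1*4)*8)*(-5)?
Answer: -151/452 ≈ -0.33407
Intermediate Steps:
h = -160 (h = (4*8)*(-5) = 32*(-5) = -160)
(-213 + 364)/(h - 292) = (-213 + 364)/(-160 - 292) = 151/(-452) = 151*(-1/452) = -151/452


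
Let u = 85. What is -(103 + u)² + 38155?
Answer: 2811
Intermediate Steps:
-(103 + u)² + 38155 = -(103 + 85)² + 38155 = -1*188² + 38155 = -1*35344 + 38155 = -35344 + 38155 = 2811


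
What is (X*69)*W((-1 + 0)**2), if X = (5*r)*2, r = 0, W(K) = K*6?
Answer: 0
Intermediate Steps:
W(K) = 6*K
X = 0 (X = (5*0)*2 = 0*2 = 0)
(X*69)*W((-1 + 0)**2) = (0*69)*(6*(-1 + 0)**2) = 0*(6*(-1)**2) = 0*(6*1) = 0*6 = 0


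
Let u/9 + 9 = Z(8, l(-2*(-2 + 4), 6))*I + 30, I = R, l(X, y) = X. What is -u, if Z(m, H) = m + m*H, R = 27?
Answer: 5643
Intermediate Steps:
I = 27
Z(m, H) = m + H*m
u = -5643 (u = -81 + 9*((8*(1 - 2*(-2 + 4)))*27 + 30) = -81 + 9*((8*(1 - 2*2))*27 + 30) = -81 + 9*((8*(1 - 4))*27 + 30) = -81 + 9*((8*(-3))*27 + 30) = -81 + 9*(-24*27 + 30) = -81 + 9*(-648 + 30) = -81 + 9*(-618) = -81 - 5562 = -5643)
-u = -1*(-5643) = 5643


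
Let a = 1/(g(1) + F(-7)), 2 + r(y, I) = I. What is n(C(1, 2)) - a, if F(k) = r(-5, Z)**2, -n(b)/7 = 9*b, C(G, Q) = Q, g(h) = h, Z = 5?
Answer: -1261/10 ≈ -126.10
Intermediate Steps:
r(y, I) = -2 + I
n(b) = -63*b
F(k) = 9 (F(k) = (-2 + 5)**2 = 3**2 = 9)
a = 1/10 (a = 1/(1 + 9) = 1/10 ≈ 0.10000)
n(C(1, 2)) - a = -63*2 - 1*1/10 = -126 - 1/10 = -1261/10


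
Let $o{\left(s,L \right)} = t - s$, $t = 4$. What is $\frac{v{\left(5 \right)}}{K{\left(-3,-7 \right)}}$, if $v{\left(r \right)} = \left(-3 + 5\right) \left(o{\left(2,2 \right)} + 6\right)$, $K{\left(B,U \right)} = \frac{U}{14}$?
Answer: $-32$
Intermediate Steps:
$K{\left(B,U \right)} = \frac{U}{14}$ ($K{\left(B,U \right)} = U \frac{1}{14} = \frac{U}{14}$)
$o{\left(s,L \right)} = 4 - s$
$v{\left(r \right)} = 16$ ($v{\left(r \right)} = \left(-3 + 5\right) \left(\left(4 - 2\right) + 6\right) = 2 \left(\left(4 - 2\right) + 6\right) = 2 \left(2 + 6\right) = 2 \cdot 8 = 16$)
$\frac{v{\left(5 \right)}}{K{\left(-3,-7 \right)}} = \frac{16}{\frac{1}{14} \left(-7\right)} = \frac{16}{- \frac{1}{2}} = 16 \left(-2\right) = -32$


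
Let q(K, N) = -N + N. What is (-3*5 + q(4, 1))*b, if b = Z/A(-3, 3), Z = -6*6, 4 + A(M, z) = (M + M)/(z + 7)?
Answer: -2700/23 ≈ -117.39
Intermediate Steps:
A(M, z) = -4 + 2*M/(7 + z) (A(M, z) = -4 + (M + M)/(z + 7) = -4 + (2*M)/(7 + z) = -4 + 2*M/(7 + z))
Z = -36
q(K, N) = 0
b = 180/23 (b = -36*(7 + 3)/(2*(-14 - 3 - 2*3)) = -36*5/(-14 - 3 - 6) = -36/(2*(⅒)*(-23)) = -36/(-23/5) = -36*(-5/23) = 180/23 ≈ 7.8261)
(-3*5 + q(4, 1))*b = (-3*5 + 0)*(180/23) = (-15 + 0)*(180/23) = -15*180/23 = -2700/23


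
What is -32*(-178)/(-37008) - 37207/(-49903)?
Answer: 68294323/115425639 ≈ 0.59167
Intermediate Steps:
-32*(-178)/(-37008) - 37207/(-49903) = 5696*(-1/37008) - 37207*(-1/49903) = -356/2313 + 37207/49903 = 68294323/115425639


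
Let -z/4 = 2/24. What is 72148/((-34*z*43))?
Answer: 6366/43 ≈ 148.05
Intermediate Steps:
z = -⅓ (z = -8/24 = -4*1/12 = -⅓ ≈ -0.33333)
72148/((-34*z*43)) = 72148/((-34*(-⅓)*43)) = 72148/(((34/3)*43)) = 72148/(1462/3) = 72148*(3/1462) = 6366/43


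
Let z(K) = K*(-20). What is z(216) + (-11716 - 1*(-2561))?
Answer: -13475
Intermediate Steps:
z(K) = -20*K
z(216) + (-11716 - 1*(-2561)) = -20*216 + (-11716 - 1*(-2561)) = -4320 + (-11716 + 2561) = -4320 - 9155 = -13475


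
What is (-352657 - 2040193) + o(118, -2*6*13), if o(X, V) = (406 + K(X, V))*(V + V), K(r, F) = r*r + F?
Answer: -6815138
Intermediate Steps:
K(r, F) = F + r² (K(r, F) = r² + F = F + r²)
o(X, V) = 2*V*(406 + V + X²) (o(X, V) = (406 + (V + X²))*(V + V) = (406 + V + X²)*(2*V) = 2*V*(406 + V + X²))
(-352657 - 2040193) + o(118, -2*6*13) = (-352657 - 2040193) + 2*(-2*6*13)*(406 - 2*6*13 + 118²) = -2392850 + 2*(-12*13)*(406 - 12*13 + 13924) = -2392850 + 2*(-156)*(406 - 156 + 13924) = -2392850 + 2*(-156)*14174 = -2392850 - 4422288 = -6815138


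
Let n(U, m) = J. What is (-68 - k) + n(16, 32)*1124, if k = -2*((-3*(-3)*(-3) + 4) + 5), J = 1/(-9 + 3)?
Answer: -874/3 ≈ -291.33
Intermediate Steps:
J = -⅙ (J = 1/(-6) = -⅙ ≈ -0.16667)
n(U, m) = -⅙
k = 36 (k = -2*((9*(-3) + 4) + 5) = -2*((-27 + 4) + 5) = -2*(-23 + 5) = -2*(-18) = 36)
(-68 - k) + n(16, 32)*1124 = (-68 - 1*36) - ⅙*1124 = (-68 - 36) - 562/3 = -104 - 562/3 = -874/3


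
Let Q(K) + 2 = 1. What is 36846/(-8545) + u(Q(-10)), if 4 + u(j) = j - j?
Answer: -71026/8545 ≈ -8.3120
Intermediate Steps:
Q(K) = -1 (Q(K) = -2 + 1 = -1)
u(j) = -4 (u(j) = -4 + (j - j) = -4 + 0 = -4)
36846/(-8545) + u(Q(-10)) = 36846/(-8545) - 4 = 36846*(-1/8545) - 4 = -36846/8545 - 4 = -71026/8545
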